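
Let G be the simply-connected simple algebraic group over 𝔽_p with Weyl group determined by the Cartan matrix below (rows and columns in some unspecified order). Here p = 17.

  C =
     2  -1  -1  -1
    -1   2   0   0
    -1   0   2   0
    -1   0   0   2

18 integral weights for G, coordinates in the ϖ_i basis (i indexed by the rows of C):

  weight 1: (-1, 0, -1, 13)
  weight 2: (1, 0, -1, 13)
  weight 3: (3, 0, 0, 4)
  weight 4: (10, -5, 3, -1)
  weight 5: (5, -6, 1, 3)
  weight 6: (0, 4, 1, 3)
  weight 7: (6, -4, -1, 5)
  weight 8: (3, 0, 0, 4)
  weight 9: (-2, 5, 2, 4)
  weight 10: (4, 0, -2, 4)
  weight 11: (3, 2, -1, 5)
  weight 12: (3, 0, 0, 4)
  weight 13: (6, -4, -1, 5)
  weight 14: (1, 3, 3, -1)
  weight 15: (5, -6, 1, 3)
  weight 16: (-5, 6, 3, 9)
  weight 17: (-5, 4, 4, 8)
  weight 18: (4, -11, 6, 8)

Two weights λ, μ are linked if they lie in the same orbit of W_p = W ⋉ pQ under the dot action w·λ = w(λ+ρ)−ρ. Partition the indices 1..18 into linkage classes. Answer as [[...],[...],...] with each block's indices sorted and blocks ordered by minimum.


Type D_4, rank 4, |W|=192; reorder rows/cols to standard.

W_17-reps of the 18 weights in Ā_17 (same 4-coord order as C):

  1: (0, 1, 0, 14) · 2: (0, 1, 0, 14) · 3: (4, 1, 1, 5) · 4: (2, 4, 4, 0) · 5: (1, 5, 2, 4) · 6: (1, 5, 2, 4) · 7: (4, 3, 0, 6) · 8: (4, 1, 1, 5) · 9: (1, 5, 2, 4) · 10: (4, 1, 1, 5) · 11: (4, 3, 0, 6) · 12: (4, 1, 1, 5) · 13: (4, 3, 0, 6) · 14: (2, 4, 4, 0) · 15: (1, 5, 2, 4) · 16: (4, 3, 0, 6) · 17: (4, 1, 1, 5) · 18: (1, 5, 2, 4)

5 distinct reps among the 18 weights ⇒ 5 W_17-linkage classes:

[[1, 2], [3, 8, 10, 12, 17], [4, 14], [5, 6, 9, 15, 18], [7, 11, 13, 16]]


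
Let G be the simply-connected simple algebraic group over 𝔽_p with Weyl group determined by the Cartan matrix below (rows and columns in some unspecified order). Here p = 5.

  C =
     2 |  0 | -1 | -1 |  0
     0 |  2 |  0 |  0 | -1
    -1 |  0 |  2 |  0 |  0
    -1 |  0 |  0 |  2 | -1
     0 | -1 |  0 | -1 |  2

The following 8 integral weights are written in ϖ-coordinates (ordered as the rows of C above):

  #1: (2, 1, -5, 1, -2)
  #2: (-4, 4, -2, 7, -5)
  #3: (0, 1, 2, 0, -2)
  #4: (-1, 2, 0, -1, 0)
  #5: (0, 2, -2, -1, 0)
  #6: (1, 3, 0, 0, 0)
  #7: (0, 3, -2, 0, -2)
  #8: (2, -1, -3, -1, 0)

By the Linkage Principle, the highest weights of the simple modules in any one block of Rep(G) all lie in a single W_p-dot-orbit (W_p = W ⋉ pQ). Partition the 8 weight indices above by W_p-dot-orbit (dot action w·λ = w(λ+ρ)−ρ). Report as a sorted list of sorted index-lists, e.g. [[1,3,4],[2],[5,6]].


C ↔ A_5 under row/col permutation; |W(A_5)| = 720.

Alcove-folded reps (p=5, 8 weights, presented ϖ-order):

  λ_1 → (1, 0, 2, 0, 1)
  λ_2 → (0, 3, 1, 0, 1)
  λ_3 → (1, 0, 2, 0, 1)
  λ_4 → (0, 3, 1, 0, 1)
  λ_5 → (0, 3, 1, 0, 1)
  λ_6 → (1, 0, 2, 0, 1)
  λ_7 → (0, 3, 1, 0, 1)
  λ_8 → (1, 0, 2, 0, 1)

Linkage partition of the 8 weights (2 classes, p=5):

[[1, 3, 6, 8], [2, 4, 5, 7]]


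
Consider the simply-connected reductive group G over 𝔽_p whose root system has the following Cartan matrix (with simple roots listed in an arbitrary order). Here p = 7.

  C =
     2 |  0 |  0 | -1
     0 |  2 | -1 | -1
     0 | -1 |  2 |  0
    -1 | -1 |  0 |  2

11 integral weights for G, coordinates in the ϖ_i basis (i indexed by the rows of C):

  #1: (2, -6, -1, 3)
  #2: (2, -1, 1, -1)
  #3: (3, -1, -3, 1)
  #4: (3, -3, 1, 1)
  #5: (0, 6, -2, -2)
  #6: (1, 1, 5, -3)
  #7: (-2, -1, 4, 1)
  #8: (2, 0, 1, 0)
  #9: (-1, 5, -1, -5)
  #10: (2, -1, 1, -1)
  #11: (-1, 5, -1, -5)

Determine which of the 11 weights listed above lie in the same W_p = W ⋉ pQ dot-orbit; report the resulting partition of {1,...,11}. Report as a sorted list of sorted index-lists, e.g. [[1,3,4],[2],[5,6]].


A_4 Cartan matrix, 4 simple roots permuted; ρ=(1,1,1,1).

W_7-reps of the 11 weights in Ā_7 (same 4-coord order as C):

    λ_1+ρ ↦ (2, 1, 4, 0)
    λ_2+ρ ↦ (3, 0, 2, 0)
    λ_3+ρ ↦ (4, 2, 0, 0)
    λ_4+ρ ↦ (4, 2, 0, 0)
    λ_5+ρ ↦ (0, 5, 1, 1)
    λ_6+ρ ↦ (1, 0, 5, 1)
    λ_7+ρ ↦ (1, 0, 5, 1)
    λ_8+ρ ↦ (3, 1, 2, 1)
    λ_9+ρ ↦ (4, 2, 0, 0)
    λ_10+ρ ↦ (3, 0, 2, 0)
    λ_11+ρ ↦ (4, 2, 0, 0)

Partition of {1..11} into 6 W_7-dot-orbits:

[[1], [2, 10], [3, 4, 9, 11], [5], [6, 7], [8]]


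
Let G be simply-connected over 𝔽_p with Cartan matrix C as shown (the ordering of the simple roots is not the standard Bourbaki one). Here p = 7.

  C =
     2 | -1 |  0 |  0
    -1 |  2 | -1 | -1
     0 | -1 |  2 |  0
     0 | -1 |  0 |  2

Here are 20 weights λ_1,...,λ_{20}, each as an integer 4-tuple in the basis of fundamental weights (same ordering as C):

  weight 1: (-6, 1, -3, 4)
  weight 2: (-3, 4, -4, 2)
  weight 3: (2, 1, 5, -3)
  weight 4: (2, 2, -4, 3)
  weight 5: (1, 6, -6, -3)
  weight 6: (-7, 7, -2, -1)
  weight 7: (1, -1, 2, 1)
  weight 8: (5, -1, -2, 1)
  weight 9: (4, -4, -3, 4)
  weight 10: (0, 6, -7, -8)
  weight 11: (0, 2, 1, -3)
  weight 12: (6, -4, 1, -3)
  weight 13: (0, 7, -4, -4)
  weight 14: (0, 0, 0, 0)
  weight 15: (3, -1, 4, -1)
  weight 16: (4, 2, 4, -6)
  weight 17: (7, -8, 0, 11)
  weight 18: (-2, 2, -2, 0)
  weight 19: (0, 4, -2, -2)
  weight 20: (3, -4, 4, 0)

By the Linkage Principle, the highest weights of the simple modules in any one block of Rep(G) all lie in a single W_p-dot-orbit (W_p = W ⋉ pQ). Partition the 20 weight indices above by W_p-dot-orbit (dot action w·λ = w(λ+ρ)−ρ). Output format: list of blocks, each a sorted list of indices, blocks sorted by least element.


Root system D_4: the 4×4 matrix C matches after relabeling.

W_7-reps of the 20 weights in Ā_7 (same 4-coord order as C):

  [1] (0, 2, 3, 0)
  [2] (1, 1, 2, 2)
  [3] (1, 1, 2, 2)
  [4] (0, 3, 0, 1)
  [5] (0, 2, 3, 0)
  [6] (5, 0, 0, 1)
  [7] (2, 0, 3, 2)
  [8] (5, 0, 0, 1)
  [9] (0, 2, 3, 0)
  [10] (5, 0, 0, 1)
  [11] (1, 1, 2, 2)
  [12] (1, 1, 2, 2)
  [13] (1, 1, 1, 1)
  [14] (1, 1, 1, 1)
  [15] (2, 0, 3, 2)
  [16] (1, 1, 1, 1)
  [17] (5, 0, 0, 1)
  [18] (1, 1, 1, 1)
  [19] (1, 1, 1, 1)
  [20] (1, 1, 2, 2)

Linkage partition of the 20 weights (6 classes, p=7):

[[1, 5, 9], [2, 3, 11, 12, 20], [4], [6, 8, 10, 17], [7, 15], [13, 14, 16, 18, 19]]


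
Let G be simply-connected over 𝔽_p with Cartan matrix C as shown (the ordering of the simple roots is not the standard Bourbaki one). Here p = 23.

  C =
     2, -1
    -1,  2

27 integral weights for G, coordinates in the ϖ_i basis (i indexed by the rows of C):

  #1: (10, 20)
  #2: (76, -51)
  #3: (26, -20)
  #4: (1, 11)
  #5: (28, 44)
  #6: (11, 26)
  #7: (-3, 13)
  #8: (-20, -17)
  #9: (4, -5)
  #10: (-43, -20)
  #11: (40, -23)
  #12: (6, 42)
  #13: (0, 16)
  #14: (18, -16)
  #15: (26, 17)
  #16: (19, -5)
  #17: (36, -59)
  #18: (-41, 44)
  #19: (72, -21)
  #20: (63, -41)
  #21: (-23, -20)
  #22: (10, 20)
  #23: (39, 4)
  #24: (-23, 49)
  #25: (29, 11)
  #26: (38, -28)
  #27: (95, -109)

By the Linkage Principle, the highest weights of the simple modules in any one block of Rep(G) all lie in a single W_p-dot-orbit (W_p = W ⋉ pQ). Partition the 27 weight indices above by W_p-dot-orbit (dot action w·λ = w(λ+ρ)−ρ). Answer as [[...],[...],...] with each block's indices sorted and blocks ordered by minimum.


Dynkin diagram of C (from the 2 off-diagonal −1 entries): A_2.

Each λ_j+ρ reduced to Ā_23; 2-tuples below use C's row order:

  λ_1+ρ ↦ (2, 12);  λ_2+ρ ↦ (4, 15);  λ_3+ρ ↦ (4, 15);  λ_4+ρ ↦ (2, 12);  λ_5+ρ ↦ (1, 17);  λ_6+ρ ↦ (4, 7);  λ_7+ρ ↦ (2, 12);  λ_8+ρ ↦ (4, 7);  λ_9+ρ ↦ (1, 4);  λ_10+ρ ↦ (4, 15);  λ_11+ρ ↦ (1, 4);  λ_12+ρ ↦ (16, 4);  λ_13+ρ ↦ (1, 17);  λ_14+ρ ↦ (4, 15);  λ_15+ρ ↦ (1, 4);  λ_16+ρ ↦ (16, 4);  λ_17+ρ ↦ (2, 12);  λ_18+ρ ↦ (1, 17);  λ_19+ρ ↦ (16, 4);  λ_20+ρ ↦ (1, 17);  λ_21+ρ ↦ (1, 4);  λ_22+ρ ↦ (2, 12);  λ_23+ρ ↦ (1, 17);  λ_24+ρ ↦ (1, 4);  λ_25+ρ ↦ (4, 7);  λ_26+ρ ↦ (4, 7);  λ_27+ρ ↦ (4, 7)

Grouping the 27 weights by Ā_23-representative: 6 linkage classes.

[[1, 4, 7, 17, 22], [2, 3, 10, 14], [5, 13, 18, 20, 23], [6, 8, 25, 26, 27], [9, 11, 15, 21, 24], [12, 16, 19]]


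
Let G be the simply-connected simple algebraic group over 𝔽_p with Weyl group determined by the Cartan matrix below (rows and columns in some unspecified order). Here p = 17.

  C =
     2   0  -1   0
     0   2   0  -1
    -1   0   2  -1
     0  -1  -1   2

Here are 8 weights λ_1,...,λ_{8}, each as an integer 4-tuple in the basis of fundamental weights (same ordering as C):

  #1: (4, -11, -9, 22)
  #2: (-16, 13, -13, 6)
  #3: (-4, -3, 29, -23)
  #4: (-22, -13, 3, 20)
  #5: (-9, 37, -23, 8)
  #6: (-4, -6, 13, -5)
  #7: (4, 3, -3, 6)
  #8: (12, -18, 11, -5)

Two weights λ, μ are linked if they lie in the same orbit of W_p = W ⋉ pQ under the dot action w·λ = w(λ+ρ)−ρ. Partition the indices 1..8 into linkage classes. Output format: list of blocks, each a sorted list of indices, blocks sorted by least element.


Root system A_4: the 4×4 matrix C matches after relabeling.

Folding the 8 weights λ_j+ρ into Ā_17 (reps in the given 4-coord order):

  λ_1+ρ ↦ (3, 4, 2, 5)
  λ_2+ρ ↦ (3, 4, 2, 5)
  λ_3+ρ ↦ (3, 4, 2, 5)
  λ_4+ρ ↦ (4, 4, 5, 4)
  λ_5+ρ ↦ (4, 4, 5, 4)
  λ_6+ρ ↦ (3, 4, 2, 5)
  λ_7+ρ ↦ (3, 4, 2, 5)
  λ_8+ρ ↦ (4, 4, 5, 4)

These 8 weights hit 2 W_17-dot-orbits; sizes (5, 3):

[[1, 2, 3, 6, 7], [4, 5, 8]]


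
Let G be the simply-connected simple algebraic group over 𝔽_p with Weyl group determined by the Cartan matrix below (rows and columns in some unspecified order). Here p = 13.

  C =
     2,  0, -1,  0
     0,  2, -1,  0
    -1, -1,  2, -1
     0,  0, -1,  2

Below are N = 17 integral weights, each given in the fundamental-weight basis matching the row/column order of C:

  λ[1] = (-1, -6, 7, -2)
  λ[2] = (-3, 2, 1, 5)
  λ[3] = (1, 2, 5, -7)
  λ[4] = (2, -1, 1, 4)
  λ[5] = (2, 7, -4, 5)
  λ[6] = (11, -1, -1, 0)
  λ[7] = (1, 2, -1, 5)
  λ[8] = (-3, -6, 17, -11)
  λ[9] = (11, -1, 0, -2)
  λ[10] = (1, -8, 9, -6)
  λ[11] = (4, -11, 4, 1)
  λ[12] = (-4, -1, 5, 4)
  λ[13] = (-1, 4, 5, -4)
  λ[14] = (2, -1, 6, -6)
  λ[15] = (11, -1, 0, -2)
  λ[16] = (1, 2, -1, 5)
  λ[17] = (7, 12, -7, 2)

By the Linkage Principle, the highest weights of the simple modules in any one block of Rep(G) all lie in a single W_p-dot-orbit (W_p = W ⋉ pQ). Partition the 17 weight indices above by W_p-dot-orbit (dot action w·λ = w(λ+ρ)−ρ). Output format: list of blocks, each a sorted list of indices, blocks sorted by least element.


Type D_4, rank 4, |W|=192; reorder rows/cols to standard.

W_13-reps of the 17 weights in Ā_13 (same 4-coord order as C):

    1: (0, 5, 2, 1)
    2: (2, 3, 0, 6)
    3: (2, 3, 0, 6)
    4: (3, 0, 2, 5)
    5: (0, 5, 2, 3)
    6: (12, 0, 0, 1)
    7: (2, 3, 0, 6)
    8: (3, 0, 2, 5)
    9: (12, 0, 0, 1)
    10: (0, 5, 2, 3)
    11: (0, 5, 2, 3)
    12: (3, 0, 2, 5)
    13: (0, 5, 2, 3)
    14: (3, 0, 2, 5)
    15: (12, 0, 0, 1)
    16: (2, 3, 0, 6)
    17: (0, 5, 2, 1)

Linkage partition of the 17 weights (5 classes, p=13):

[[1, 17], [2, 3, 7, 16], [4, 8, 12, 14], [5, 10, 11, 13], [6, 9, 15]]


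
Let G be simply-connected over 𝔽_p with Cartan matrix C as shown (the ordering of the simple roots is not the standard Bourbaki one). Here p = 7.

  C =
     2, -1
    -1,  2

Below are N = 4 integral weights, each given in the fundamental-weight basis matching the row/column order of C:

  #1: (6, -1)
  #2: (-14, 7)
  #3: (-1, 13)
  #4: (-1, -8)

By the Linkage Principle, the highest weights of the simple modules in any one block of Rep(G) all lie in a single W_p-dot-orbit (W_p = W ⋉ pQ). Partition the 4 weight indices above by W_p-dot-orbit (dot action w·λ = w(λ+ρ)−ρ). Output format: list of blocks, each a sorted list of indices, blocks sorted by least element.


Type A_2, rank 2, |W|=6; reorder rows/cols to standard.

Folding the 4 weights λ_j+ρ into Ā_7 (reps in the given 2-coord order):

  1: (7, 0) · 2: (1, 1) · 3: (7, 0) · 4: (7, 0)

Partition of {1..4} into 2 W_7-dot-orbits:

[[1, 3, 4], [2]]


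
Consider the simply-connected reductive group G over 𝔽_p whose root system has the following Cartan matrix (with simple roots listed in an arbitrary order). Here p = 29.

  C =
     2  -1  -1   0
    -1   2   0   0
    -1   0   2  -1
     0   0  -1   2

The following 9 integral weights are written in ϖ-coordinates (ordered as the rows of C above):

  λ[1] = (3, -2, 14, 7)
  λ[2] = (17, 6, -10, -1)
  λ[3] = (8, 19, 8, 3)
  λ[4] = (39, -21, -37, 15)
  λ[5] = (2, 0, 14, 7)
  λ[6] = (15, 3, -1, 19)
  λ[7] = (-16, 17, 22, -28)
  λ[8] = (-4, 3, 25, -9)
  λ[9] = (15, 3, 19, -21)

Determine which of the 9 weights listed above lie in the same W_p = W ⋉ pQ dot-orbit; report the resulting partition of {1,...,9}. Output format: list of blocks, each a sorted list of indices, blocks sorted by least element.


Type A_4, rank 4, |W|=120; reorder rows/cols to standard.

Each λ_j+ρ reduced to Ā_29; 4-tuples below use C's row order:

    λ_1 → (3, 1, 15, 8)
    λ_2 → (9, 7, 0, 9)
    λ_3 → (9, 7, 0, 9)
    λ_4 → (9, 7, 0, 9)
    λ_5 → (3, 1, 15, 8)
    λ_6 → (9, 7, 0, 9)
    λ_7 → (3, 1, 15, 8)
    λ_8 → (3, 1, 15, 8)
    λ_9 → (9, 7, 0, 9)

These 9 weights hit 2 W_29-dot-orbits; sizes (4, 5):

[[1, 5, 7, 8], [2, 3, 4, 6, 9]]


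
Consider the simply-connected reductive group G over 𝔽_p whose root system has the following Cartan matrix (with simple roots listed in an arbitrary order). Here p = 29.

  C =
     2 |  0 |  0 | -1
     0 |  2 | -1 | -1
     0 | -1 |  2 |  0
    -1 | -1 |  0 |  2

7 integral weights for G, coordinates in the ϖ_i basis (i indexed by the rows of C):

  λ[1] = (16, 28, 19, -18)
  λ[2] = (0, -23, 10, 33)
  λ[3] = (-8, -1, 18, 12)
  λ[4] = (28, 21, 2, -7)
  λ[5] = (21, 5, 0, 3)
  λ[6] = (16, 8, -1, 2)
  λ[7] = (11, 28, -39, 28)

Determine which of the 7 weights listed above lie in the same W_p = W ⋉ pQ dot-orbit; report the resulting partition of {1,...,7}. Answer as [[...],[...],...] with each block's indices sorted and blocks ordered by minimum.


Type A_4, rank 4, |W|=120; reorder rows/cols to standard.

Each λ_j+ρ reduced to Ā_29; 4-tuples below use C's row order:

  λ_1 → (17, 9, 0, 3);  λ_2 → (5, 11, 5, 7);  λ_3 → (4, 0, 16, 6);  λ_4 → (4, 0, 16, 6);  λ_5 → (18, 3, 3, 4);  λ_6 → (17, 9, 0, 3);  λ_7 → (17, 9, 0, 3)

The 7 indices split into 4 linkage classes (same alcove rep ⇔ same W_29-dot-orbit):

[[1, 6, 7], [2], [3, 4], [5]]


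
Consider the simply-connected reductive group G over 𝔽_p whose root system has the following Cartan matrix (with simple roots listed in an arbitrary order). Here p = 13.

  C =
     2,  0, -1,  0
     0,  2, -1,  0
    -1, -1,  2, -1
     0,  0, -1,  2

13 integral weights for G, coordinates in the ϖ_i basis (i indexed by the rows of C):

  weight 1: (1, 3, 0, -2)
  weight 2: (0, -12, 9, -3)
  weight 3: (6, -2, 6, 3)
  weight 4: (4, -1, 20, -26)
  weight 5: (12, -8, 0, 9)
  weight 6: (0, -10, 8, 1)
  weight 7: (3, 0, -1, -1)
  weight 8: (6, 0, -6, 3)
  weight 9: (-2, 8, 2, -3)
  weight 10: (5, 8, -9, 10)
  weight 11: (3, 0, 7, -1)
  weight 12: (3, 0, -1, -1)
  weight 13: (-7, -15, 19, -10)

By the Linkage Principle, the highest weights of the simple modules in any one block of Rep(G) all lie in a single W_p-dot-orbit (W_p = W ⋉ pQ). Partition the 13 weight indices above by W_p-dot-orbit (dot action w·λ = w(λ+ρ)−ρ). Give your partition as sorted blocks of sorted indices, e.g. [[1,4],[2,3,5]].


Dynkin diagram of C (from the 6 off-diagonal −1 entries): D_4.

λ_j+ρ reflected into Ā_13 (⟨·,θ^∨⟩≤13); 4-tuples as given:

  λ_1 → (2, 4, 0, 1);  λ_2 → (2, 8, 0, 1);  λ_3 → (2, 4, 0, 1);  λ_4 → (4, 1, 0, 0);  λ_5 → (2, 4, 0, 1);  λ_6 → (1, 9, 0, 2);  λ_7 → (4, 1, 0, 0);  λ_8 → (2, 4, 0, 1);  λ_9 → (1, 9, 0, 2);  λ_10 → (2, 1, 1, 3);  λ_11 → (4, 1, 0, 0);  λ_12 → (4, 1, 0, 0);  λ_13 → (2, 4, 0, 1)

5 distinct reps among the 13 weights ⇒ 5 W_13-linkage classes:

[[1, 3, 5, 8, 13], [2], [4, 7, 11, 12], [6, 9], [10]]


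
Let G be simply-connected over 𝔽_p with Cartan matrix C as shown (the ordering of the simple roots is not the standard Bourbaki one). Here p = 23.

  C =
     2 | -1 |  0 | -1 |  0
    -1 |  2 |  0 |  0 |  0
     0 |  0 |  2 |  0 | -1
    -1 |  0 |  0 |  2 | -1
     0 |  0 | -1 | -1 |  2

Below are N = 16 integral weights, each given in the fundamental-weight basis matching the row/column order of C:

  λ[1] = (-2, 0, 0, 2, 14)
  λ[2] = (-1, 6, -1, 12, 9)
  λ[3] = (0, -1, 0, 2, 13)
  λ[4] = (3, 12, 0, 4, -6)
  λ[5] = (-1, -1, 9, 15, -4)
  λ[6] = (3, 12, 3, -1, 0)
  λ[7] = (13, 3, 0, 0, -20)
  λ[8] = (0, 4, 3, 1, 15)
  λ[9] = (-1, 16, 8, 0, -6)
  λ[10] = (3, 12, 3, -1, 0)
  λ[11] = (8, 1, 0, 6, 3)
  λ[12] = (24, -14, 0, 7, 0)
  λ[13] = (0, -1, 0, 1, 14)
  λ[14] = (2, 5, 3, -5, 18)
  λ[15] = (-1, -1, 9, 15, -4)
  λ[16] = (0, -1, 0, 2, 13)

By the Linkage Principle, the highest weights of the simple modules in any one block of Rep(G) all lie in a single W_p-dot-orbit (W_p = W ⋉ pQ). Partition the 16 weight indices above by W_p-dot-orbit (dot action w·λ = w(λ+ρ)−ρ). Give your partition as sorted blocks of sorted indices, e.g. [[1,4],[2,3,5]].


Cartan matrix: type A_5 (|W|=720); un-permuting the 5 rows.

Folding the 16 weights λ_j+ρ into Ā_23 (reps in the given 5-coord order):

  λ_1 → (1, 0, 1, 2, 15)
  λ_2 → (0, 0, 7, 13, 3)
  λ_3 → (1, 0, 1, 3, 14)
  λ_4 → (4, 13, 4, 0, 1)
  λ_5 → (0, 0, 7, 13, 3)
  λ_6 → (4, 13, 4, 0, 1)
  λ_7 → (1, 0, 1, 3, 14)
  λ_8 → (1, 0, 1, 2, 15)
  λ_9 → (4, 13, 4, 0, 1)
  λ_10 → (4, 13, 4, 0, 1)
  λ_11 → (9, 2, 1, 7, 4)
  λ_12 → (10, 1, 1, 2, 8)
  λ_13 → (1, 0, 1, 2, 15)
  λ_14 → (1, 0, 1, 3, 14)
  λ_15 → (0, 0, 7, 13, 3)
  λ_16 → (1, 0, 1, 3, 14)

The 16 indices split into 6 linkage classes (same alcove rep ⇔ same W_23-dot-orbit):

[[1, 8, 13], [2, 5, 15], [3, 7, 14, 16], [4, 6, 9, 10], [11], [12]]


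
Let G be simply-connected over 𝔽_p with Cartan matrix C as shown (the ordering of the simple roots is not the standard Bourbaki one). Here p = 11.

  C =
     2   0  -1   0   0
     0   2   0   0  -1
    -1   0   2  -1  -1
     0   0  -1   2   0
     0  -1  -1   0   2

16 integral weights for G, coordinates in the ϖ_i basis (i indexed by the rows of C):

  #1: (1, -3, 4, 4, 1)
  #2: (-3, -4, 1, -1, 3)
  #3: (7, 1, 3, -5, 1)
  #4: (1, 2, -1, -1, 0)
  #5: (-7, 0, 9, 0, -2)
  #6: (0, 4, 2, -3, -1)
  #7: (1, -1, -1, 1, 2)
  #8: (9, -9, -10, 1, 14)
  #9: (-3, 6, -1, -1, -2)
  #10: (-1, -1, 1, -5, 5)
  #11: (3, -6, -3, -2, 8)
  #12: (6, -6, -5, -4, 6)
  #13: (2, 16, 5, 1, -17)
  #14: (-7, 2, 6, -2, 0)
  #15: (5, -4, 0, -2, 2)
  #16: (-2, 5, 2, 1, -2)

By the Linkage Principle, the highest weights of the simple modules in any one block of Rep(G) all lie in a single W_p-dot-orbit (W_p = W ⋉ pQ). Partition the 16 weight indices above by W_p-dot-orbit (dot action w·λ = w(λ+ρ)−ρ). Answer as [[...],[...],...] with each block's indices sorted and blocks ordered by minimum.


D_5 Cartan matrix, 5 simple roots permuted; ρ=(1,1,1,1,1).

λ_j+ρ reflected into Ā_11 (⟨·,θ^∨⟩≤11); 5-tuples as given:

  1: (1, 5, 1, 2, 0) · 2: (2, 3, 0, 0, 1) · 3: (3, 0, 1, 1, 2) · 4: (2, 3, 0, 0, 1) · 5: (6, 3, 0, 1, 0) · 6: (1, 5, 1, 2, 0) · 7: (2, 0, 0, 2, 3) · 8: (4, 1, 1, 2, 0) · 9: (2, 3, 0, 0, 1) · 10: (2, 0, 0, 2, 3) · 11: (1, 5, 1, 2, 0) · 12: (2, 0, 0, 2, 3) · 13: (1, 5, 1, 2, 0) · 14: (6, 3, 0, 1, 0) · 15: (6, 3, 0, 1, 0) · 16: (1, 5, 1, 2, 0)

Partition of {1..16} into 6 W_11-dot-orbits:

[[1, 6, 11, 13, 16], [2, 4, 9], [3], [5, 14, 15], [7, 10, 12], [8]]


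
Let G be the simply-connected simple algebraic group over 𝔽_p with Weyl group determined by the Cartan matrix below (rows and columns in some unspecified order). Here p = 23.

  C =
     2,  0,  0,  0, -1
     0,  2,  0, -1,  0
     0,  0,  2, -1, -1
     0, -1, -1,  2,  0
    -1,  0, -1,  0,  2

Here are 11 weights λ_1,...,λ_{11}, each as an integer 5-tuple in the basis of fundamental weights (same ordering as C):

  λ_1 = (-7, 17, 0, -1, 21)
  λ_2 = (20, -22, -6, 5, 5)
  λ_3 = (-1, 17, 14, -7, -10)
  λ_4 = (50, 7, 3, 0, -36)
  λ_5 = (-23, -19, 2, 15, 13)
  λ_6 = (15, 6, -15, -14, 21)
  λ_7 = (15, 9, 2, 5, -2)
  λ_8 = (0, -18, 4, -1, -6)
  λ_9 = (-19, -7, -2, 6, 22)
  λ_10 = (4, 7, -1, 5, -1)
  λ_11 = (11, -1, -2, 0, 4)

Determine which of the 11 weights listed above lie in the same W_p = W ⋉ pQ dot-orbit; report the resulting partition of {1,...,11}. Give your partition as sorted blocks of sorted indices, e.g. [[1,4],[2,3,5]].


Root system A_5: the 5×5 matrix C matches after relabeling.

W_23-reps of the 11 weights in Ā_23 (same 5-coord order as C):

  λ_1 → (12, 0, 1, 0, 4) · λ_2 → (2, 4, 1, 1, 14) · λ_3 → (5, 8, 0, 6, 0) · λ_4 → (4, 1, 2, 5, 1) · λ_5 → (4, 1, 2, 5, 1) · λ_6 → (4, 1, 2, 5, 1) · λ_7 → (4, 1, 2, 5, 1) · λ_8 → (12, 0, 1, 0, 4) · λ_9 → (12, 0, 1, 0, 4) · λ_10 → (5, 8, 0, 6, 0) · λ_11 → (12, 0, 1, 0, 4)

Linkage partition of the 11 weights (4 classes, p=23):

[[1, 8, 9, 11], [2], [3, 10], [4, 5, 6, 7]]


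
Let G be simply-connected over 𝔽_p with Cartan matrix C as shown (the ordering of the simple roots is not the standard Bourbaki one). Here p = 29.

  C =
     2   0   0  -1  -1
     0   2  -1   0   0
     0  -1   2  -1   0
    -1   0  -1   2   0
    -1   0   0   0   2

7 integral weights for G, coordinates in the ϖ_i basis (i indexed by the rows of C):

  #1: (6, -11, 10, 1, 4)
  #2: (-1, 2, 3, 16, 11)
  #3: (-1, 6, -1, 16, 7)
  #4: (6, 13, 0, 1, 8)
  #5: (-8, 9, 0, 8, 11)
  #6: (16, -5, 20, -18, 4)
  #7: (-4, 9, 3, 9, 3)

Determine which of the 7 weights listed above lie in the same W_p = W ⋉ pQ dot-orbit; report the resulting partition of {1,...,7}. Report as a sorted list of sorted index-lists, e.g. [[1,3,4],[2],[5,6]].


Type A_5, rank 5, |W|=720; reorder rows/cols to standard.

Ā_29 reps of the 7 weights (A_5, coords as presented):

  [1] (7, 10, 1, 2, 5)
  [2] (0, 4, 0, 17, 5)
  [3] (0, 4, 0, 17, 5)
  [4] (7, 10, 1, 2, 5)
  [5] (7, 10, 1, 2, 5)
  [6] (0, 4, 0, 17, 5)
  [7] (3, 10, 4, 7, 1)

Grouping the 7 weights by Ā_29-representative: 3 linkage classes.

[[1, 4, 5], [2, 3, 6], [7]]


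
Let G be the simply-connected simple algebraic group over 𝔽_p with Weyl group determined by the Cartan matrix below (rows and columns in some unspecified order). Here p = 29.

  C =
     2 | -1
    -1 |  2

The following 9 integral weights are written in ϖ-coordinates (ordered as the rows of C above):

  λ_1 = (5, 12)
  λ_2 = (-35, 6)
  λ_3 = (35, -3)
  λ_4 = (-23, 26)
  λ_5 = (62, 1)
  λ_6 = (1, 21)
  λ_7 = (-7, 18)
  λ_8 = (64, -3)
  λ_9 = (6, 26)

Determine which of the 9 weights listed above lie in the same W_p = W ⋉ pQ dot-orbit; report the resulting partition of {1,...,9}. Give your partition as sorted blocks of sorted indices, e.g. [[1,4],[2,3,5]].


Dynkin diagram of C (from the 2 off-diagonal −1 entries): A_2.

λ_j+ρ reflected into Ā_29 (⟨·,θ^∨⟩≤29); 2-tuples as given:

    λ_1+ρ ↦ (6, 13)
    λ_2+ρ ↦ (2, 22)
    λ_3+ρ ↦ (22, 5)
    λ_4+ρ ↦ (22, 5)
    λ_5+ρ ↦ (2, 22)
    λ_6+ρ ↦ (2, 22)
    λ_7+ρ ↦ (6, 13)
    λ_8+ρ ↦ (2, 22)
    λ_9+ρ ↦ (2, 22)

The 9 indices split into 3 linkage classes (same alcove rep ⇔ same W_29-dot-orbit):

[[1, 7], [2, 5, 6, 8, 9], [3, 4]]


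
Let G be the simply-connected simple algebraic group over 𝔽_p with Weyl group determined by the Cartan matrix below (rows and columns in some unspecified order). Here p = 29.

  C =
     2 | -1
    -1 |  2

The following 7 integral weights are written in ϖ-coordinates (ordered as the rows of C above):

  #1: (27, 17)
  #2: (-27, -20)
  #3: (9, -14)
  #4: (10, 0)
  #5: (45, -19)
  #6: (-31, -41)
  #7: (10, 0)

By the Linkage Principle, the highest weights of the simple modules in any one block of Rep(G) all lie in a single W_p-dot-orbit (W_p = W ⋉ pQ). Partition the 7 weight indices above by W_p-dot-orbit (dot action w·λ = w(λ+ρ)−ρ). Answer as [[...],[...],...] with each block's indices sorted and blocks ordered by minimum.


Dynkin diagram of C (from the 2 off-diagonal −1 entries): A_2.

Each λ_j+ρ reduced to Ā_29; 2-tuples below use C's row order:

    [1] (11, 1)
    [2] (3, 10)
    [3] (3, 10)
    [4] (11, 1)
    [5] (11, 1)
    [6] (11, 1)
    [7] (11, 1)

Partition of {1..7} into 2 W_29-dot-orbits:

[[1, 4, 5, 6, 7], [2, 3]]


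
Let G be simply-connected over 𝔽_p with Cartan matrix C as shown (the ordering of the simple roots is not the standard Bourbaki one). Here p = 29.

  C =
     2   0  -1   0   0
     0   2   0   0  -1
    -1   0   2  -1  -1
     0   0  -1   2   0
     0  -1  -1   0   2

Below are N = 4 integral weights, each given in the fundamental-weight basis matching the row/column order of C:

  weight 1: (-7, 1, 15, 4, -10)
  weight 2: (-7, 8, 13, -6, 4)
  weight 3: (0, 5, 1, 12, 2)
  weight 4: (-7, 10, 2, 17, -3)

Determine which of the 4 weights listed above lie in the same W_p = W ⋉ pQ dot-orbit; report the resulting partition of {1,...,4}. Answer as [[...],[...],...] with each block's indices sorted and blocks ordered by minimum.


Cartan matrix: type D_5 (|W|=1920); un-permuting the 5 rows.

Alcove-folded reps (p=29, 4 weights, presented ϖ-order):

  λ_1 → (6, 7, 1, 5, 2)
  λ_2 → (6, 7, 1, 5, 2)
  λ_3 → (1, 6, 2, 13, 2)
  λ_4 → (1, 6, 2, 13, 2)

Linkage partition of the 4 weights (2 classes, p=29):

[[1, 2], [3, 4]]


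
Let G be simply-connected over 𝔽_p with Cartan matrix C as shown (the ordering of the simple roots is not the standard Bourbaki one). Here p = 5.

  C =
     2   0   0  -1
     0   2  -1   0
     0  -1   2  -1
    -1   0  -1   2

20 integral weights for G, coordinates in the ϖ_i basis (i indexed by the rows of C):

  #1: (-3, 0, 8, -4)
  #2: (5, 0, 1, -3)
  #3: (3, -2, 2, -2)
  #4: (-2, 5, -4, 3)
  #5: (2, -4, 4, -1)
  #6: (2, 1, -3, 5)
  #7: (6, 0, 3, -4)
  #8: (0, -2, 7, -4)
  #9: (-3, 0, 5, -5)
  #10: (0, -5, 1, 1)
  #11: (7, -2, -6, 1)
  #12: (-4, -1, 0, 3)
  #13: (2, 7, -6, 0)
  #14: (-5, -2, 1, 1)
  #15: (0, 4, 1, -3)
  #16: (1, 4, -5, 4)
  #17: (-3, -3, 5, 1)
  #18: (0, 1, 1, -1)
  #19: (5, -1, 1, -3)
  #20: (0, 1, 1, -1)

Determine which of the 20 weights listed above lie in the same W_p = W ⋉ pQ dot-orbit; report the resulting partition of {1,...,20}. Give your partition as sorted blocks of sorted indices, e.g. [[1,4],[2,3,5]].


Dynkin diagram of C (from the 6 off-diagonal −1 entries): A_4.

Each λ_j+ρ reduced to Ā_5; 4-tuples below use C's row order:

  λ_1+ρ ↦ (1, 3, 0, 0)
  λ_2+ρ ↦ (2, 0, 1, 1)
  λ_3+ρ ↦ (2, 0, 1, 1)
  λ_4+ρ ↦ (0, 1, 2, 1)
  λ_5+ρ ↦ (0, 0, 2, 0)
  λ_6+ρ ↦ (0, 1, 2, 1)
  λ_7+ρ ↦ (0, 1, 2, 1)
  λ_8+ρ ↦ (1, 2, 2, 0)
  λ_9+ρ ↦ (2, 0, 1, 1)
  λ_10+ρ ↦ (1, 2, 2, 0)
  λ_11+ρ ↦ (1, 3, 0, 0)
  λ_12+ρ ↦ (3, 0, 1, 1)
  λ_13+ρ ↦ (2, 0, 1, 1)
  λ_14+ρ ↦ (2, 0, 1, 1)
  λ_15+ρ ↦ (1, 3, 0, 0)
  λ_16+ρ ↦ (1, 2, 2, 0)
  λ_17+ρ ↦ (0, 1, 2, 1)
  λ_18+ρ ↦ (1, 2, 2, 0)
  λ_19+ρ ↦ (3, 0, 1, 1)
  λ_20+ρ ↦ (1, 2, 2, 0)

These 20 weights hit 6 W_5-dot-orbits; sizes (3, 5, 4, 1, 5, 2):

[[1, 11, 15], [2, 3, 9, 13, 14], [4, 6, 7, 17], [5], [8, 10, 16, 18, 20], [12, 19]]


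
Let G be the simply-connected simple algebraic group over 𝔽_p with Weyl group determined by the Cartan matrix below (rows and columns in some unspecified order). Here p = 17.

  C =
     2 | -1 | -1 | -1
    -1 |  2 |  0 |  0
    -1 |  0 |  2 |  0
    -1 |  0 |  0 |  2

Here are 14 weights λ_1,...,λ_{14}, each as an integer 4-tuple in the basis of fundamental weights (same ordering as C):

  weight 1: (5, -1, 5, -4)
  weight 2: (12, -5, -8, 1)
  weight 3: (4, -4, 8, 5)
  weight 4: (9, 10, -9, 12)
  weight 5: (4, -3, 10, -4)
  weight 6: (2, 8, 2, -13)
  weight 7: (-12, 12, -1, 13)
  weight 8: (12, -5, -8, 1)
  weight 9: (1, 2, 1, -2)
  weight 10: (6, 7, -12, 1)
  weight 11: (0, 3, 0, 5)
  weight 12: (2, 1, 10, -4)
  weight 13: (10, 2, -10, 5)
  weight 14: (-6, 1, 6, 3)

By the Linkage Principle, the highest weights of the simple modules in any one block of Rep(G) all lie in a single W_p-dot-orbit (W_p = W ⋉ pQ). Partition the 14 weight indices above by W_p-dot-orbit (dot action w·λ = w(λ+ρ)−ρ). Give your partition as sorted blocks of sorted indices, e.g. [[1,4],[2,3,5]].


Dynkin diagram of C (from the 6 off-diagonal −1 entries): D_4.

Alcove-folded reps (p=17, 14 weights, presented ϖ-order):

  λ_1+ρ ↦ (3, 0, 6, 3) · λ_2+ρ ↦ (2, 4, 7, 2) · λ_3+ρ ↦ (3, 0, 6, 3) · λ_4+ρ ↦ (2, 4, 7, 2) · λ_5+ρ ↦ (0, 2, 11, 3) · λ_6+ρ ↦ (3, 0, 6, 3) · λ_7+ρ ↦ (0, 2, 11, 3) · λ_8+ρ ↦ (2, 4, 7, 2) · λ_9+ρ ↦ (1, 3, 2, 1) · λ_10+ρ ↦ (2, 4, 7, 2) · λ_11+ρ ↦ (1, 4, 1, 6) · λ_12+ρ ↦ (0, 2, 11, 3) · λ_13+ρ ↦ (3, 0, 6, 3) · λ_14+ρ ↦ (1, 3, 2, 1)

Linkage partition of the 14 weights (5 classes, p=17):

[[1, 3, 6, 13], [2, 4, 8, 10], [5, 7, 12], [9, 14], [11]]


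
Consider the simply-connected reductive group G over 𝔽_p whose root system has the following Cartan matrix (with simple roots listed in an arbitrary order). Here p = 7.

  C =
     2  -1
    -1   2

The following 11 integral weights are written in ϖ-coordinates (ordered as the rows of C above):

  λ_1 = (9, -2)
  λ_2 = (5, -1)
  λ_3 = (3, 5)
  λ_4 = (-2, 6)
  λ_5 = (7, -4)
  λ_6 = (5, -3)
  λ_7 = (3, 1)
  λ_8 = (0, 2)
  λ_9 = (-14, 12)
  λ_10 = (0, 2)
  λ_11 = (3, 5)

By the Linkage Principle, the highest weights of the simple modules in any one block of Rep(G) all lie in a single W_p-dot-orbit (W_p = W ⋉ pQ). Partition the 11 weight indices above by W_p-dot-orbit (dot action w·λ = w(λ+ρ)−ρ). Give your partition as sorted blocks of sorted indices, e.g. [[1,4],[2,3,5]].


Root system A_2: the 2×2 matrix C matches after relabeling.

Ā_7 reps of the 11 weights (A_2, coords as presented):

    [1] (4, 2)
    [2] (6, 0)
    [3] (1, 3)
    [4] (1, 6)
    [5] (4, 2)
    [6] (4, 2)
    [7] (4, 2)
    [8] (1, 3)
    [9] (1, 6)
    [10] (1, 3)
    [11] (1, 3)

Partition of {1..11} into 4 W_7-dot-orbits:

[[1, 5, 6, 7], [2], [3, 8, 10, 11], [4, 9]]


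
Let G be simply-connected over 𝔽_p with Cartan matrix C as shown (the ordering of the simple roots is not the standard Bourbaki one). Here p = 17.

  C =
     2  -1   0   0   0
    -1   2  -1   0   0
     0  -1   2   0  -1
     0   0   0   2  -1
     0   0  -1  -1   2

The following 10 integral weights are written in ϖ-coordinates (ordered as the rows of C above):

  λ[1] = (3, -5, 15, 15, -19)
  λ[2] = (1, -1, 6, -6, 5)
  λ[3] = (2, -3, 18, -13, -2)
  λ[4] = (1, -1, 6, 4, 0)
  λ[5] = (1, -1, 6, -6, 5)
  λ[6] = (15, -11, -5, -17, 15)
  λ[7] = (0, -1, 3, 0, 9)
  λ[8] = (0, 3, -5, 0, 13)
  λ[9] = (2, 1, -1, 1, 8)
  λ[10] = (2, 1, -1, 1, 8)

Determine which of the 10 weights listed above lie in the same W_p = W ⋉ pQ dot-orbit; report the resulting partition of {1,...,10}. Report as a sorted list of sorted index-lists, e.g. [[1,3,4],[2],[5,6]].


Dynkin diagram of C (from the 8 off-diagonal −1 entries): A_5.

Each λ_j+ρ reduced to Ā_17; 5-tuples below use C's row order:

    λ_1 → (1, 0, 4, 1, 10)
    λ_2 → (2, 0, 7, 5, 1)
    λ_3 → (1, 0, 4, 1, 10)
    λ_4 → (2, 0, 7, 5, 1)
    λ_5 → (2, 0, 7, 5, 1)
    λ_6 → (1, 0, 4, 1, 10)
    λ_7 → (1, 0, 4, 1, 10)
    λ_8 → (1, 0, 4, 1, 10)
    λ_9 → (3, 2, 0, 2, 9)
    λ_10 → (3, 2, 0, 2, 9)

Partition of {1..10} into 3 W_17-dot-orbits:

[[1, 3, 6, 7, 8], [2, 4, 5], [9, 10]]


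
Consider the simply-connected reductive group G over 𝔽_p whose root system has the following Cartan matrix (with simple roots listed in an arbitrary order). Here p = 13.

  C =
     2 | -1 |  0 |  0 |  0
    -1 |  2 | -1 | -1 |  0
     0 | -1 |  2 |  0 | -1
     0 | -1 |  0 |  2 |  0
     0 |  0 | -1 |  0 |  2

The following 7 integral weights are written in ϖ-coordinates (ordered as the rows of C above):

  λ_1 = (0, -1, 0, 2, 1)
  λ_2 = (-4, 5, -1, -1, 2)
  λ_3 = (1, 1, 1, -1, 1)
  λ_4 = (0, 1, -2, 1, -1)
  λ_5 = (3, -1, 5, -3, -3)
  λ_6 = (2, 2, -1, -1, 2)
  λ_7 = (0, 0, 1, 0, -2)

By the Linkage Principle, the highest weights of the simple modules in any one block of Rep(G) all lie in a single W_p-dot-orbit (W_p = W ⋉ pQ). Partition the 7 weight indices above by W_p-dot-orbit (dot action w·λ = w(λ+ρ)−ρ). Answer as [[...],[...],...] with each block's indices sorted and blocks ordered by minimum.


D_5 Cartan matrix, 5 simple roots permuted; ρ=(1,1,1,1,1).

Folding the 7 weights λ_j+ρ into Ā_13 (reps in the given 5-coord order):

    λ_1 → (1, 0, 1, 3, 2)
    λ_2 → (3, 3, 0, 0, 3)
    λ_3 → (2, 2, 2, 0, 2)
    λ_4 → (1, 1, 0, 2, 1)
    λ_5 → (2, 2, 2, 0, 2)
    λ_6 → (3, 3, 0, 0, 3)
    λ_7 → (1, 1, 1, 1, 1)

Linkage partition of the 7 weights (5 classes, p=13):

[[1], [2, 6], [3, 5], [4], [7]]


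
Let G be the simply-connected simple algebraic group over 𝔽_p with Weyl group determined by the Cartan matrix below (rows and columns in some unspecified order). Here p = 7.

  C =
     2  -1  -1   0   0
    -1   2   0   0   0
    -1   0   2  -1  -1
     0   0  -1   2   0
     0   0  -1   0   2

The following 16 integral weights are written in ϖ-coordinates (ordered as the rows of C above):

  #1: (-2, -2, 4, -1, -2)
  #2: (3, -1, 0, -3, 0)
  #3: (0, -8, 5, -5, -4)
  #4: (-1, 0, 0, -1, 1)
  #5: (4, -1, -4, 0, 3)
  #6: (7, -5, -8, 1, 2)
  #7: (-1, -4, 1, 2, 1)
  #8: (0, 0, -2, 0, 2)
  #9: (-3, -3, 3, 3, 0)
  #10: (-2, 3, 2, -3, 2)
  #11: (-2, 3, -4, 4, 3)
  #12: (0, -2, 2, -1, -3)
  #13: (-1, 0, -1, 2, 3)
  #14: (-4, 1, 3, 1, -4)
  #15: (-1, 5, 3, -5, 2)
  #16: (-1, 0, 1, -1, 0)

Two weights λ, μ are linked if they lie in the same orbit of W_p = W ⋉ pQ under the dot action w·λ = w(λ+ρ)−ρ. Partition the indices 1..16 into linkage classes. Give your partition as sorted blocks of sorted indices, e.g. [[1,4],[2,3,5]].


C ↔ D_5 under row/col permutation; |W(D_5)| = 1920.

λ_j+ρ reflected into Ā_7 (⟨·,θ^∨⟩≤7); 5-tuples as given:

  [1] (0, 1, 2, 0, 1) · [2] (1, 0, 1, 1, 0) · [3] (0, 0, 1, 2, 3) · [4] (0, 1, 1, 0, 2) · [5] (0, 0, 1, 2, 1) · [6] (0, 1, 2, 0, 1) · [7] (0, 0, 1, 2, 1) · [8] (0, 1, 1, 0, 2) · [9] (0, 0, 1, 2, 1) · [10] (0, 1, 2, 0, 1) · [11] (1, 0, 1, 1, 0) · [12] (0, 1, 1, 0, 2) · [13] (0, 0, 1, 2, 3) · [14] (0, 1, 2, 0, 1) · [15] (0, 0, 1, 2, 3) · [16] (0, 1, 2, 0, 1)

Linkage partition of the 16 weights (5 classes, p=7):

[[1, 6, 10, 14, 16], [2, 11], [3, 13, 15], [4, 8, 12], [5, 7, 9]]


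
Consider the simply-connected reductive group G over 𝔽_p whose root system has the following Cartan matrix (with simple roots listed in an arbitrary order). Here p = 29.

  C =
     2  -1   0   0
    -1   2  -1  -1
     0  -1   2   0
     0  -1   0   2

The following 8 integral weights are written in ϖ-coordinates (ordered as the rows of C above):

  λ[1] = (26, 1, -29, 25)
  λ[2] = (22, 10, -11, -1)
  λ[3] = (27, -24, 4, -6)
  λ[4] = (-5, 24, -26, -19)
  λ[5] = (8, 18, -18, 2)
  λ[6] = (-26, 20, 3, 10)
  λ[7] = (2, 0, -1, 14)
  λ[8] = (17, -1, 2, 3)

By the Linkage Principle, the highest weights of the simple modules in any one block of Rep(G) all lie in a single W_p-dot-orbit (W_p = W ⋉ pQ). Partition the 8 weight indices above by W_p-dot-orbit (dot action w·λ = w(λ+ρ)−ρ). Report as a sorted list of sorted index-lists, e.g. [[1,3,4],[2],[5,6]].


D_4 Cartan matrix, 4 simple roots permuted; ρ=(1,1,1,1).

Each λ_j+ρ reduced to Ā_29; 4-tuples below use C's row order:

  λ_1 → (1, 0, 2, 0)
  λ_2 → (18, 0, 5, 5)
  λ_3 → (18, 0, 5, 5)
  λ_4 → (18, 0, 3, 4)
  λ_5 → (7, 2, 15, 1)
  λ_6 → (18, 0, 3, 4)
  λ_7 → (3, 1, 0, 15)
  λ_8 → (18, 0, 3, 4)

5 distinct reps among the 8 weights ⇒ 5 W_29-linkage classes:

[[1], [2, 3], [4, 6, 8], [5], [7]]


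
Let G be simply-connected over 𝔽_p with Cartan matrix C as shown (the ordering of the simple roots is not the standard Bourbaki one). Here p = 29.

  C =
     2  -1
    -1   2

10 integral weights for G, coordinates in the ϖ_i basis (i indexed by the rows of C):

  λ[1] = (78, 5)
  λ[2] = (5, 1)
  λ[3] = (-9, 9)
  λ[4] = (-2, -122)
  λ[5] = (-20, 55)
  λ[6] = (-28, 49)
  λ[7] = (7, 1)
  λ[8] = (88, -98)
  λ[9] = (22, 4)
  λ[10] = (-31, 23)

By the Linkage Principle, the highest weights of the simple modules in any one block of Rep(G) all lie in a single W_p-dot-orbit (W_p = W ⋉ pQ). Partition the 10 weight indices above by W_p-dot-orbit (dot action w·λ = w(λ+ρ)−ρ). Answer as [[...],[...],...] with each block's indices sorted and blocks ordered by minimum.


Type A_2, rank 2, |W|=6; reorder rows/cols to standard.

Each λ_j+ρ reduced to Ā_29; 2-tuples below use C's row order:

  [1] (6, 2);  [2] (6, 2);  [3] (8, 2);  [4] (23, 5);  [5] (8, 2);  [6] (6, 2);  [7] (8, 2);  [8] (8, 2);  [9] (23, 5);  [10] (23, 5)

Grouping the 10 weights by Ā_29-representative: 3 linkage classes.

[[1, 2, 6], [3, 5, 7, 8], [4, 9, 10]]


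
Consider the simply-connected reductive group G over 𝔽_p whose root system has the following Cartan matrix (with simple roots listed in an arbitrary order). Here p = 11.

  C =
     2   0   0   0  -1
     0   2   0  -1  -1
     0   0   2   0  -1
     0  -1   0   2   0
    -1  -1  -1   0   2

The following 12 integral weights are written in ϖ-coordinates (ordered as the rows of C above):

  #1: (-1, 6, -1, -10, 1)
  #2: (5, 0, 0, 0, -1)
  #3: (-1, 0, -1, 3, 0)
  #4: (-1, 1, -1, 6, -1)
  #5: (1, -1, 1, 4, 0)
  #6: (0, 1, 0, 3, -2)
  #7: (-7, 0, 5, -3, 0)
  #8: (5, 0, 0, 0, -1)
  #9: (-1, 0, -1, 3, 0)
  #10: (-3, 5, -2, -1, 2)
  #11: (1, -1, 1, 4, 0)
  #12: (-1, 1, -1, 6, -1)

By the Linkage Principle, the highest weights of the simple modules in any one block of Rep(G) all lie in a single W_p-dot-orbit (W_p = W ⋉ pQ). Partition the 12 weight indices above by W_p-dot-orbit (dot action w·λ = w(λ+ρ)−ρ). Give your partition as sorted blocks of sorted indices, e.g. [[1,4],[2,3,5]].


Dynkin diagram of C (from the 8 off-diagonal −1 entries): D_5.

Each λ_j+ρ reduced to Ā_11; 5-tuples below use C's row order:

  λ_1 → (0, 2, 0, 7, 0)
  λ_2 → (6, 1, 1, 1, 0)
  λ_3 → (0, 1, 0, 4, 1)
  λ_4 → (0, 2, 0, 7, 0)
  λ_5 → (2, 0, 2, 5, 1)
  λ_6 → (0, 1, 0, 4, 1)
  λ_7 → (0, 1, 0, 4, 1)
  λ_8 → (6, 1, 1, 1, 0)
  λ_9 → (0, 1, 0, 4, 1)
  λ_10 → (2, 2, 1, 0, 0)
  λ_11 → (2, 0, 2, 5, 1)
  λ_12 → (0, 2, 0, 7, 0)

Grouping the 12 weights by Ā_11-representative: 5 linkage classes.

[[1, 4, 12], [2, 8], [3, 6, 7, 9], [5, 11], [10]]


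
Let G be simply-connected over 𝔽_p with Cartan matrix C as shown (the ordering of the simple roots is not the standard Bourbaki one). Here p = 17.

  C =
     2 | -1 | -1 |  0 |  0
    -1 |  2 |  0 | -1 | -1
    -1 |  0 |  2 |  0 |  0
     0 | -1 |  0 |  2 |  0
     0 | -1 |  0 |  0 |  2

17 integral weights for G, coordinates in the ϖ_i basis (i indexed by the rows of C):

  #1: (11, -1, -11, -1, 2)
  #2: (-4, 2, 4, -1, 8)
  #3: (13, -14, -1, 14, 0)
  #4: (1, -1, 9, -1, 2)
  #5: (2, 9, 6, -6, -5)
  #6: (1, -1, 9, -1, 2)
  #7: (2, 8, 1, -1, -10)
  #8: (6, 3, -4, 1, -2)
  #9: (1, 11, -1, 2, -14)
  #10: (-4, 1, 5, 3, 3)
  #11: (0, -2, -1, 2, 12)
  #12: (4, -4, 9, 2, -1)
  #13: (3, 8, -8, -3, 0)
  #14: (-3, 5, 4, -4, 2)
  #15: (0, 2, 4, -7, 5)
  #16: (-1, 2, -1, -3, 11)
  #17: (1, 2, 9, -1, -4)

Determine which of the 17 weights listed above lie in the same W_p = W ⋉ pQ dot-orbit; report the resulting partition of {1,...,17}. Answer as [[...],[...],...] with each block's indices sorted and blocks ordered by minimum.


D_5 Cartan matrix, 5 simple roots permuted; ρ=(1,1,1,1,1).

Ā_17 reps of the 17 weights (D_5, coords as presented):

  1: (2, 0, 10, 0, 3)
  2: (3, 0, 2, 0, 9)
  3: (0, 1, 0, 2, 12)
  4: (2, 0, 10, 0, 3)
  5: (1, 3, 3, 2, 1)
  6: (2, 0, 10, 0, 3)
  7: (3, 0, 2, 0, 9)
  8: (1, 3, 3, 2, 1)
  9: (0, 1, 0, 2, 12)
  10: (2, 1, 3, 3, 3)
  11: (0, 1, 0, 2, 12)
  12: (2, 0, 10, 0, 3)
  13: (1, 3, 3, 2, 1)
  14: (2, 1, 3, 3, 3)
  15: (2, 1, 3, 3, 3)
  16: (0, 1, 0, 2, 12)
  17: (2, 0, 10, 0, 3)

Linkage partition of the 17 weights (5 classes, p=17):

[[1, 4, 6, 12, 17], [2, 7], [3, 9, 11, 16], [5, 8, 13], [10, 14, 15]]
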